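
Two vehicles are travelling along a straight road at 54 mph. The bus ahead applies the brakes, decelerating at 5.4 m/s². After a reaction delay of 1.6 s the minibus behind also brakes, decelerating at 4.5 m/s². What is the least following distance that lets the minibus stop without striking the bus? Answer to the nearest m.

Minimum gap ≈ 49 m

54 mph × 0.44704 = 24.1402 m/s.
Leader travels v²/(2a_L) = 582.749 / 10.800 = 53.958 m before stopping.
Follower covers v·t_r = 24.1402 × 1.6 = 38.624 m while reacting, then v²/(2a_F) = 582.749 / 9.000 = 64.750 m while braking, for a total of 38.624 + 64.750 = 103.374 m.
Since a_F ≤ a_L and the follower starts braking later, the follower is never slower than the leader, so the closest approach is when both have stopped.
Minimum gap = 103.374 − 53.958 = 49.416 m.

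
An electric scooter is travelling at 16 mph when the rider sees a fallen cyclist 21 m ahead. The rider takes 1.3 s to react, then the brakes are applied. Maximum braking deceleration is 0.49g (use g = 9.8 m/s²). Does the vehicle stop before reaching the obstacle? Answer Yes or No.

16 mph × 0.44704 = 7.1526 m/s.
a = 0.49 × 9.8 = 4.802 m/s².
Reaction distance = 7.1526 × 1.3 = 9.298 m.
Braking distance = v²/(2a) = 51.160 / 9.604 = 5.327 m.
Total stopping distance = 9.298 + 5.327 = 14.625 m, vs 21 m available — it stops with 21 − 14.625 = 6.375 m to spare.

Yes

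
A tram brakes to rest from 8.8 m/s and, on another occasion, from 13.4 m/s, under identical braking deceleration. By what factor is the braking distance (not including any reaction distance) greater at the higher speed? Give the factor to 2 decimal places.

Braking distance d = v²/(2a), so with a fixed, d ∝ v².
Factor = (13.4/8.8)² = 1.5227² = 2.3186.

Factor ≈ 2.32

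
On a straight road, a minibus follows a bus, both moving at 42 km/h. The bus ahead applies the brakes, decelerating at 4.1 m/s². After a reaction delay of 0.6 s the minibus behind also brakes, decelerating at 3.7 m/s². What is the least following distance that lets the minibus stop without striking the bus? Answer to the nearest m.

42 km/h ÷ 3.6 = 11.6667 m/s.
Leader travels v²/(2a_L) = 136.112 / 8.200 = 16.599 m before stopping.
Follower covers v·t_r = 11.6667 × 0.6 = 7.000 m while reacting, then v²/(2a_F) = 136.112 / 7.400 = 18.394 m while braking, for a total of 7.000 + 18.394 = 25.394 m.
Since a_F ≤ a_L and the follower starts braking later, the follower is never slower than the leader, so the closest approach is when both have stopped.
Minimum gap = 25.394 − 16.599 = 8.795 m.

Minimum gap ≈ 9 m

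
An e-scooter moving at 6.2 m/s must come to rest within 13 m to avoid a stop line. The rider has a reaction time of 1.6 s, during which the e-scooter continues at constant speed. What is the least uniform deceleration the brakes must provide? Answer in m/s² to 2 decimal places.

Required deceleration ≈ 6.24 m/s²

Distance covered during reaction = 6.2000 × 1.6 = 9.920 m.
Distance available for braking: 13 − 9.920 = 3.080 m.
v² = 2a·d ⇒ a = v²/(2d) = 6.2000² / (2 × 3.080) = 38.440 / 6.160 = 6.2403 m/s².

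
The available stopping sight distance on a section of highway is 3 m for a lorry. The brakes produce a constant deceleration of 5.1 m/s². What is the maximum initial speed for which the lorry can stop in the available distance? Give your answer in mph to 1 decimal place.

Maximum speed ≈ 12.4 mph

v²/(2a) = d ⇒ v = √(2 × 5.100 × 3) = √30.60 = 5.5317 m/s.
5.5317 m/s ÷ 0.44704 = 12.374 mph.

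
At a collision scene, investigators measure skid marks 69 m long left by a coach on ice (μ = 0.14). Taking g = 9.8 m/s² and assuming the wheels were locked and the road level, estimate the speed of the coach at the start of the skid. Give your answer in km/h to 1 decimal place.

Initial speed ≈ 49.5 km/h

Deceleration a = μg = 0.14 × 9.8 = 1.372 m/s².
v = √(2a·d) = √(2 × 1.372 × 69) = √189.336 = 13.7599 m/s.
= 13.7599 × 3.6 = 49.536 km/h.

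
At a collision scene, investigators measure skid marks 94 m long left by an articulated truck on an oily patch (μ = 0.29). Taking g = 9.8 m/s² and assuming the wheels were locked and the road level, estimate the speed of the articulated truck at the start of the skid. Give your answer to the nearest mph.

Initial speed ≈ 52 mph

Deceleration a = μg = 0.29 × 9.8 = 2.842 m/s².
v = √(2a·d) = √(2 × 2.842 × 94) = √534.296 = 23.1148 m/s.
= 23.1148 ÷ 0.44704 = 51.706 mph.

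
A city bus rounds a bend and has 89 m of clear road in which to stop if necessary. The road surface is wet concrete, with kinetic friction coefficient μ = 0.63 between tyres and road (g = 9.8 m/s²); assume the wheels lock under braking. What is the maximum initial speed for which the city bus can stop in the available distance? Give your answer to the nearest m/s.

Maximum speed ≈ 33 m/s

a = μg = 0.63 × 9.8 = 6.174 m/s².
v²/(2a) = d ⇒ v = √(2 × 6.174 × 89) = √1098.97 = 33.1507 m/s.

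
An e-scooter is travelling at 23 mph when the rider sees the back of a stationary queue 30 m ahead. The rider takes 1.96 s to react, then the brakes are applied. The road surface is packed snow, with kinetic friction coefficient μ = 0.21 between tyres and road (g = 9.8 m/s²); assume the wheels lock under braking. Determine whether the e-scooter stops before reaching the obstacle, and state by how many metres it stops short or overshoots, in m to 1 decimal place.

No — it overshoots by 15.8 m

23 mph × 0.44704 = 10.2819 m/s.
a = μg = 0.21 × 9.8 = 2.058 m/s².
Reaction distance = 10.2819 × 1.96 = 20.153 m.
Braking distance = v²/(2a) = 105.717 / 4.116 = 25.684 m.
Total stopping distance = 20.153 + 25.684 = 45.837 m, vs 30 m available — it cannot stop in time and overshoots by 45.837 − 30 = 15.837 m.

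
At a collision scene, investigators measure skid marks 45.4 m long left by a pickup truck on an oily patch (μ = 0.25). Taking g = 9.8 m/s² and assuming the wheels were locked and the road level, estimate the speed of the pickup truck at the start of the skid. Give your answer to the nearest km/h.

Initial speed ≈ 54 km/h

Deceleration a = μg = 0.25 × 9.8 = 2.450 m/s².
v = √(2a·d) = √(2 × 2.450 × 45.4) = √222.460 = 14.9151 m/s.
= 14.9151 × 3.6 = 53.694 km/h.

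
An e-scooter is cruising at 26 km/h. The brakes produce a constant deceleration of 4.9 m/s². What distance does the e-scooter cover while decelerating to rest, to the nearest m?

26 km/h ÷ 3.6 = 7.2222 m/s.
Braking distance = v²/(2a) = 7.2222² / (2 × 4.900) = 52.160 / 9.800 = 5.322 m.

Braking distance ≈ 5 m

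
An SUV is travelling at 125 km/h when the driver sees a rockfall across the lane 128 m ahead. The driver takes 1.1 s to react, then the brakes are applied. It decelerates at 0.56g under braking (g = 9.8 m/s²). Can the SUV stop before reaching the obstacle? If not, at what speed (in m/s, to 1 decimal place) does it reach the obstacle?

No — it strikes the obstacle at 14.8 m/s

125 km/h ÷ 3.6 = 34.7222 m/s.
a = 0.56 × 9.8 = 5.488 m/s².
Reaction distance = 34.7222 × 1.1 = 38.194 m.
Braking distance needed to stop: v²/(2a) = 1205.631 / 10.976 = 109.842 m, so total needed = 38.194 + 109.842 = 148.036 m > 128 m — it cannot stop.
Distance remaining when braking begins: 128 − 38.194 = 89.806 m.
v² = v₀² − 2a·d = 1205.631 − 2 × 5.488 × 89.806 = 219.920 m²/s².
v = √219.920 = 14.830 m/s.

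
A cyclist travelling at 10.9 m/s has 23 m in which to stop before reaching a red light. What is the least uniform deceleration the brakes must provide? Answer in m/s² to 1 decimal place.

Required deceleration ≈ 2.6 m/s²

v² = 2a·d ⇒ a = v²/(2d) = 10.9000² / (2 × 23.000) = 118.810 / 46.000 = 2.5828 m/s².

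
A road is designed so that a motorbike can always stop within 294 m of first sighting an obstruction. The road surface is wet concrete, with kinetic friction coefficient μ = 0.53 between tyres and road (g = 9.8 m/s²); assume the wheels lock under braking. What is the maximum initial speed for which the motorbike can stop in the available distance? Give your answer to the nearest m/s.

a = μg = 0.53 × 9.8 = 5.194 m/s².
v²/(2a) = d ⇒ v = √(2 × 5.194 × 294) = √3054.07 = 55.2636 m/s.

Maximum speed ≈ 55 m/s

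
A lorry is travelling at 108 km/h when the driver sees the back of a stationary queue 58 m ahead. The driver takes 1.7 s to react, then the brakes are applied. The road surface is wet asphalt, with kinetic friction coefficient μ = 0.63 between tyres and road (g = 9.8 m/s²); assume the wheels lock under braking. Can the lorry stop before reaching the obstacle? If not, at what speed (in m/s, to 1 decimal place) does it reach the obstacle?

No — it strikes the obstacle at 28.5 m/s

108 km/h ÷ 3.6 = 30.0000 m/s.
a = μg = 0.63 × 9.8 = 6.174 m/s².
Reaction distance = 30.0000 × 1.7 = 51.000 m.
Braking distance needed to stop: v²/(2a) = 900.000 / 12.348 = 72.886 m, so total needed = 51.000 + 72.886 = 123.886 m > 58 m — it cannot stop.
Distance remaining when braking begins: 58 − 51.000 = 7.000 m.
v² = v₀² − 2a·d = 900.000 − 2 × 6.174 × 7.000 = 813.564 m²/s².
v = √813.564 = 28.523 m/s.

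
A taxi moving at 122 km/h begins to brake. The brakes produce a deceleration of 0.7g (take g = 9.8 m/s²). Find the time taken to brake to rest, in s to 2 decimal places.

Braking time ≈ 4.94 s

122 km/h ÷ 3.6 = 33.8889 m/s.
a = 0.7 × 9.8 = 6.860 m/s².
Braking time = v/a = 33.8889 / 6.860 = 4.940 s.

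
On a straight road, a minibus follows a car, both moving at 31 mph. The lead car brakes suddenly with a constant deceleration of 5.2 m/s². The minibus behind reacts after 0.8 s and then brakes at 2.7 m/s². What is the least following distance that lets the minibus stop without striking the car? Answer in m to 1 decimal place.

31 mph × 0.44704 = 13.8582 m/s.
Leader travels v²/(2a_L) = 192.050 / 10.400 = 18.466 m before stopping.
Follower covers v·t_r = 13.8582 × 0.8 = 11.087 m while reacting, then v²/(2a_F) = 192.050 / 5.400 = 35.565 m while braking, for a total of 11.087 + 35.565 = 46.652 m.
Since a_F ≤ a_L and the follower starts braking later, the follower is never slower than the leader, so the closest approach is when both have stopped.
Minimum gap = 46.652 − 18.466 = 28.186 m.

Minimum gap ≈ 28.2 m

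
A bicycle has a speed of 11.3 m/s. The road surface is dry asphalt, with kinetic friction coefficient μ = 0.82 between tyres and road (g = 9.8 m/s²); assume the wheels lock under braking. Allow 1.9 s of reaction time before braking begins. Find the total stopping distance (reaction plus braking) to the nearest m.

a = μg = 0.82 × 9.8 = 8.036 m/s².
Reaction distance = v·t_r = 11.3000 × 1.9 = 21.470 m.
Braking distance = v²/(2a) = 11.3000² / (2 × 8.036) = 127.690 / 16.072 = 7.945 m.
Total = 21.470 + 7.945 = 29.415 m.

Total stopping distance ≈ 29 m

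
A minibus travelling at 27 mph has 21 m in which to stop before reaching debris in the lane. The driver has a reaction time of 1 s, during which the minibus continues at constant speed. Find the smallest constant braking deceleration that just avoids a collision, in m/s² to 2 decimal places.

Required deceleration ≈ 8.16 m/s²

27 mph × 0.44704 = 12.0701 m/s.
Distance covered during reaction = 12.0701 × 1 = 12.070 m.
Distance available for braking: 21 − 12.070 = 8.930 m.
v² = 2a·d ⇒ a = v²/(2d) = 12.0701² / (2 × 8.930) = 145.687 / 17.860 = 8.1572 m/s².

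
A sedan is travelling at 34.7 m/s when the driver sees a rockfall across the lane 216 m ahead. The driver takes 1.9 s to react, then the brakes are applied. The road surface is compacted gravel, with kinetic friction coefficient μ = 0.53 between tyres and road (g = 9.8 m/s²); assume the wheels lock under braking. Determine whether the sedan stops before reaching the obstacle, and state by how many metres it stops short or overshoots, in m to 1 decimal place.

a = μg = 0.53 × 9.8 = 5.194 m/s².
Reaction distance = 34.7000 × 1.9 = 65.930 m.
Braking distance = v²/(2a) = 1204.090 / 10.388 = 115.912 m.
Total stopping distance = 65.930 + 115.912 = 181.842 m, vs 216 m available — it stops with 216 − 181.842 = 34.158 m to spare.

Yes — it stops 34.2 m short of the obstacle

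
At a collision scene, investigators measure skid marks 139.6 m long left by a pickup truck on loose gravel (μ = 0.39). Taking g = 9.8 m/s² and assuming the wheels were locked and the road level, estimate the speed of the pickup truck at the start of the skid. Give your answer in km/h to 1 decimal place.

Deceleration a = μg = 0.39 × 9.8 = 3.822 m/s².
v = √(2a·d) = √(2 × 3.822 × 139.6) = √1067.102 = 32.6665 m/s.
= 32.6665 × 3.6 = 117.599 km/h.

Initial speed ≈ 117.6 km/h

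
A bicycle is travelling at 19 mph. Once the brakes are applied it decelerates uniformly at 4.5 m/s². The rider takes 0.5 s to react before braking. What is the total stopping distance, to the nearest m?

Total stopping distance ≈ 12 m

19 mph × 0.44704 = 8.4938 m/s.
Reaction distance = v·t_r = 8.4938 × 0.5 = 4.247 m.
Braking distance = v²/(2a) = 8.4938² / (2 × 4.500) = 72.145 / 9.000 = 8.016 m.
Total = 4.247 + 8.016 = 12.263 m.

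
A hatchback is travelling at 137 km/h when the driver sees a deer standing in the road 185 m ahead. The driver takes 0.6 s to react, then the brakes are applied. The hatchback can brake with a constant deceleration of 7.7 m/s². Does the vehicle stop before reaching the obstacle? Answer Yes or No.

137 km/h ÷ 3.6 = 38.0556 m/s.
Reaction distance = 38.0556 × 0.6 = 22.833 m.
Braking distance = v²/(2a) = 1448.229 / 15.400 = 94.041 m.
Total stopping distance = 22.833 + 94.041 = 116.874 m, vs 185 m available — it stops with 185 − 116.874 = 68.126 m to spare.

Yes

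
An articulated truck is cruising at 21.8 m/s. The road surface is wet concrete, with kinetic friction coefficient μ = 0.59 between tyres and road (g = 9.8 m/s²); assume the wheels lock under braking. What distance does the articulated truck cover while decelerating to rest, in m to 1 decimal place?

a = μg = 0.59 × 9.8 = 5.782 m/s².
Braking distance = v²/(2a) = 21.8000² / (2 × 5.782) = 475.240 / 11.564 = 41.097 m.

Braking distance ≈ 41.1 m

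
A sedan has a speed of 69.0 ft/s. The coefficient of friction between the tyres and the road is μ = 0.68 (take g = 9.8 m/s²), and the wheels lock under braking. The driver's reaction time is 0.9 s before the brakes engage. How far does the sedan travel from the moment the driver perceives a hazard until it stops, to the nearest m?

69 ft/s × 0.3048 = 21.0312 m/s.
a = μg = 0.68 × 9.8 = 6.664 m/s².
Reaction distance = v·t_r = 21.0312 × 0.9 = 18.928 m.
Braking distance = v²/(2a) = 21.0312² / (2 × 6.664) = 442.311 / 13.328 = 33.187 m.
Total = 18.928 + 33.187 = 52.115 m.

Total stopping distance ≈ 52 m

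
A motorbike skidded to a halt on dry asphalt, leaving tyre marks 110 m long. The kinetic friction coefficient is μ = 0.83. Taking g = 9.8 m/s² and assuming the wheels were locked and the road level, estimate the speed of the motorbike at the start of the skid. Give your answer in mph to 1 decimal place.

Initial speed ≈ 94.6 mph

Deceleration a = μg = 0.83 × 9.8 = 8.134 m/s².
v = √(2a·d) = √(2 × 8.134 × 110) = √1789.480 = 42.3022 m/s.
= 42.3022 ÷ 0.44704 = 94.627 mph.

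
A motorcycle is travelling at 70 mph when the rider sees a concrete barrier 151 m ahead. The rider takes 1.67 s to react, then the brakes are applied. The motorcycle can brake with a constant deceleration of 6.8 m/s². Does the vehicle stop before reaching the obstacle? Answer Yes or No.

70 mph × 0.44704 = 31.2928 m/s.
Reaction distance = 31.2928 × 1.67 = 52.259 m.
Braking distance = v²/(2a) = 979.239 / 13.600 = 72.003 m.
Total stopping distance = 52.259 + 72.003 = 124.262 m, vs 151 m available — it stops with 151 − 124.262 = 26.738 m to spare.

Yes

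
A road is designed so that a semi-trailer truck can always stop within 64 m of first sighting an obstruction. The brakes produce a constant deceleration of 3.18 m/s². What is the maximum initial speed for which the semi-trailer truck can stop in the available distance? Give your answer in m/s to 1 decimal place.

v²/(2a) = d ⇒ v = √(2 × 3.180 × 64) = √407.04 = 20.1752 m/s.

Maximum speed ≈ 20.2 m/s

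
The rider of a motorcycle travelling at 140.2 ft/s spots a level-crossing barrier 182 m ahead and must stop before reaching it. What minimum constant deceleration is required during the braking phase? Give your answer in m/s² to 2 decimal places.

Required deceleration ≈ 5.02 m/s²

140.2 ft/s × 0.3048 = 42.7330 m/s.
v² = 2a·d ⇒ a = v²/(2d) = 42.7330² / (2 × 182.000) = 1826.109 / 364.000 = 5.0168 m/s².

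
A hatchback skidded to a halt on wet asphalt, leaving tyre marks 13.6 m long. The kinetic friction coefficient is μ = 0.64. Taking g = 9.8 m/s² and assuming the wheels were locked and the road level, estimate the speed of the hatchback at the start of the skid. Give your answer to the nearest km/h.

Deceleration a = μg = 0.64 × 9.8 = 6.272 m/s².
v = √(2a·d) = √(2 × 6.272 × 13.6) = √170.598 = 13.0613 m/s.
= 13.0613 × 3.6 = 47.021 km/h.

Initial speed ≈ 47 km/h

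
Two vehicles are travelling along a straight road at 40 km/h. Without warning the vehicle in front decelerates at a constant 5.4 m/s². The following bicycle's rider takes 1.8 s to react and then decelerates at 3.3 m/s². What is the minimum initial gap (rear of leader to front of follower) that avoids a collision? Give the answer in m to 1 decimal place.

Minimum gap ≈ 27.3 m

40 km/h ÷ 3.6 = 11.1111 m/s.
Leader travels v²/(2a_L) = 123.457 / 10.800 = 11.431 m before stopping.
Follower covers v·t_r = 11.1111 × 1.8 = 20.000 m while reacting, then v²/(2a_F) = 123.457 / 6.600 = 18.706 m while braking, for a total of 20.000 + 18.706 = 38.706 m.
Since a_F ≤ a_L and the follower starts braking later, the follower is never slower than the leader, so the closest approach is when both have stopped.
Minimum gap = 38.706 − 11.431 = 27.275 m.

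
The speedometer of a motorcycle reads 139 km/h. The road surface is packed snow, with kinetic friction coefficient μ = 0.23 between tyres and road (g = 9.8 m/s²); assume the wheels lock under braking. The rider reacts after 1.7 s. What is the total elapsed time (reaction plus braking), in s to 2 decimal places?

Total time ≈ 18.83 s

139 km/h ÷ 3.6 = 38.6111 m/s.
a = μg = 0.23 × 9.8 = 2.254 m/s².
Braking time = v/a = 38.6111 / 2.254 = 17.130 s.
Total = 1.7 + 17.130 = 18.830 s.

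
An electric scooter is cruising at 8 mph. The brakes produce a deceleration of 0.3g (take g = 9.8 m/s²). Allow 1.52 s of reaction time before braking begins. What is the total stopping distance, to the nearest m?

8 mph × 0.44704 = 3.5763 m/s.
a = 0.3 × 9.8 = 2.940 m/s².
Reaction distance = v·t_r = 3.5763 × 1.52 = 5.436 m.
Braking distance = v²/(2a) = 3.5763² / (2 × 2.940) = 12.790 / 5.880 = 2.175 m.
Total = 5.436 + 2.175 = 7.611 m.

Total stopping distance ≈ 8 m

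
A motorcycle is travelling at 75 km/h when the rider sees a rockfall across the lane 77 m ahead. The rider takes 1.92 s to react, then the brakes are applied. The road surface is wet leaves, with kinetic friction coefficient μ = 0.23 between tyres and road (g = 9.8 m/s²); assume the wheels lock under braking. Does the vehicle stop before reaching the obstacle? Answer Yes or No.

75 km/h ÷ 3.6 = 20.8333 m/s.
a = μg = 0.23 × 9.8 = 2.254 m/s².
Reaction distance = 20.8333 × 1.92 = 40.000 m.
Braking distance = v²/(2a) = 434.026 / 4.508 = 96.279 m.
Total stopping distance = 40.000 + 96.279 = 136.279 m, vs 77 m available — it cannot stop in time and overshoots by 136.279 − 77 = 59.279 m.

No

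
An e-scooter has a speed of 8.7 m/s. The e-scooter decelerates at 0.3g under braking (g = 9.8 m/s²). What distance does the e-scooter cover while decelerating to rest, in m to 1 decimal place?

Braking distance ≈ 12.9 m

a = 0.3 × 9.8 = 2.940 m/s².
Braking distance = v²/(2a) = 8.7000² / (2 × 2.940) = 75.690 / 5.880 = 12.872 m.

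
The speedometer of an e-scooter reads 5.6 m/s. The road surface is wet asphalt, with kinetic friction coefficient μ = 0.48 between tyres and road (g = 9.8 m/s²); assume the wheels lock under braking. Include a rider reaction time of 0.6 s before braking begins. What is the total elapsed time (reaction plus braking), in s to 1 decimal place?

Total time ≈ 1.8 s

a = μg = 0.48 × 9.8 = 4.704 m/s².
Braking time = v/a = 5.6000 / 4.704 = 1.190 s.
Total = 0.6 + 1.190 = 1.790 s.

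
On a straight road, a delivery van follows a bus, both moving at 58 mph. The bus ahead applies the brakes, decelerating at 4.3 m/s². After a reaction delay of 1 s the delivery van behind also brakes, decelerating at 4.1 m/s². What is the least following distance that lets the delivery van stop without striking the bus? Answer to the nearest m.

58 mph × 0.44704 = 25.9283 m/s.
Leader travels v²/(2a_L) = 672.277 / 8.600 = 78.172 m before stopping.
Follower covers v·t_r = 25.9283 × 1 = 25.928 m while reacting, then v²/(2a_F) = 672.277 / 8.200 = 81.985 m while braking, for a total of 25.928 + 81.985 = 107.913 m.
Since a_F ≤ a_L and the follower starts braking later, the follower is never slower than the leader, so the closest approach is when both have stopped.
Minimum gap = 107.913 − 78.172 = 29.741 m.

Minimum gap ≈ 30 m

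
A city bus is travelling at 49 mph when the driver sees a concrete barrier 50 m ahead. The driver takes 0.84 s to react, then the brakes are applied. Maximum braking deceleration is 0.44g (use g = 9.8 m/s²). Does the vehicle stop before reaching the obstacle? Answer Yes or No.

No

49 mph × 0.44704 = 21.9050 m/s.
a = 0.44 × 9.8 = 4.312 m/s².
Reaction distance = 21.9050 × 0.84 = 18.400 m.
Braking distance = v²/(2a) = 479.829 / 8.624 = 55.639 m.
Total stopping distance = 18.400 + 55.639 = 74.039 m, vs 50 m available — it cannot stop in time and overshoots by 74.039 − 50 = 24.039 m.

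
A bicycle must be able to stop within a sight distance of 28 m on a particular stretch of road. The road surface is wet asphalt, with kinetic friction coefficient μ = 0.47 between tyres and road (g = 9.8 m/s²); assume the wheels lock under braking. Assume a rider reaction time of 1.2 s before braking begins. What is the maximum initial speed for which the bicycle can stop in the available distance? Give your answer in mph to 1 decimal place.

a = μg = 0.47 × 9.8 = 4.606 m/s².
Stopping distance: v·t_r + v²/(2a) = 28 with t_r = 1.2 s and a = 4.606 m/s².
So v² + 11.054 v − 257.94 = 0.
Positive root: v = −a·t_r + √((a·t_r)² + 2a·d) = −5.527 + √(30.548 + 257.94) = 11.4579 m/s.
11.4579 m/s ÷ 0.44704 = 25.631 mph.

Maximum speed ≈ 25.6 mph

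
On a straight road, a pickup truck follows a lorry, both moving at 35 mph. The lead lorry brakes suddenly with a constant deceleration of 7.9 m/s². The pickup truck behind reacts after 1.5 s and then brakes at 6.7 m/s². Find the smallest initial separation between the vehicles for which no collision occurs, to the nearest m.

35 mph × 0.44704 = 15.6464 m/s.
Leader travels v²/(2a_L) = 244.810 / 15.800 = 15.494 m before stopping.
Follower covers v·t_r = 15.6464 × 1.5 = 23.470 m while reacting, then v²/(2a_F) = 244.810 / 13.400 = 18.269 m while braking, for a total of 23.470 + 18.269 = 41.739 m.
Since a_F ≤ a_L and the follower starts braking later, the follower is never slower than the leader, so the closest approach is when both have stopped.
Minimum gap = 41.739 − 15.494 = 26.245 m.

Minimum gap ≈ 26 m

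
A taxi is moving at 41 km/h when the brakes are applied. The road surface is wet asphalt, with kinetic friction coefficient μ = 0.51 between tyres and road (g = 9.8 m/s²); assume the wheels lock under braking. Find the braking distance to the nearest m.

41 km/h ÷ 3.6 = 11.3889 m/s.
a = μg = 0.51 × 9.8 = 4.998 m/s².
Braking distance = v²/(2a) = 11.3889² / (2 × 4.998) = 129.707 / 9.996 = 12.976 m.

Braking distance ≈ 13 m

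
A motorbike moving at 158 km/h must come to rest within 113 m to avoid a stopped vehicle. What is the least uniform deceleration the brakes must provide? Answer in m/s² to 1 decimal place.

Required deceleration ≈ 8.5 m/s²

158 km/h ÷ 3.6 = 43.8889 m/s.
v² = 2a·d ⇒ a = v²/(2d) = 43.8889² / (2 × 113.000) = 1926.236 / 226.000 = 8.5232 m/s².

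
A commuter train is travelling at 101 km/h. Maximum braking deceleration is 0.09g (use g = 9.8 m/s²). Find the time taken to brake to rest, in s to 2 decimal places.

101 km/h ÷ 3.6 = 28.0556 m/s.
a = 0.09 × 9.8 = 0.882 m/s².
Braking time = v/a = 28.0556 / 0.882 = 31.809 s.

Braking time ≈ 31.81 s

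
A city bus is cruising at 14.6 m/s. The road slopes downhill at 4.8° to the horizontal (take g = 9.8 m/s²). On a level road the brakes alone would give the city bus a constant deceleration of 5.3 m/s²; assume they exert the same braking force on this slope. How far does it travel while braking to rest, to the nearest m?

Gravity along the downhill slope reduces the braking deceleration: a_eff = 5.300 − 9.8·sin 4.8° = 5.300 − 0.820 = 4.480 m/s².
Braking distance = v²/(2a) = 14.6000² / (2 × 4.480) = 213.160 / 8.960 = 23.790 m.

Braking distance ≈ 24 m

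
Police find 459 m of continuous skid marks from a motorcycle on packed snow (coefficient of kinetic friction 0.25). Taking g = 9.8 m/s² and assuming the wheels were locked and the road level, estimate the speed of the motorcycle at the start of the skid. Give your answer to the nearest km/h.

Initial speed ≈ 171 km/h

Deceleration a = μg = 0.25 × 9.8 = 2.450 m/s².
v = √(2a·d) = √(2 × 2.450 × 459) = √2249.100 = 47.4247 m/s.
= 47.4247 × 3.6 = 170.729 km/h.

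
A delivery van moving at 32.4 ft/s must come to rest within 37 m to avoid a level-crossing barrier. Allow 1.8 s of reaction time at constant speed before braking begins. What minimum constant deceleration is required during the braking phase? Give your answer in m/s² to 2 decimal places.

Required deceleration ≈ 2.54 m/s²

32.4 ft/s × 0.3048 = 9.8755 m/s.
Distance covered during reaction = 9.8755 × 1.8 = 17.776 m.
Distance available for braking: 37 − 17.776 = 19.224 m.
v² = 2a·d ⇒ a = v²/(2d) = 9.8755² / (2 × 19.224) = 97.526 / 38.448 = 2.5366 m/s².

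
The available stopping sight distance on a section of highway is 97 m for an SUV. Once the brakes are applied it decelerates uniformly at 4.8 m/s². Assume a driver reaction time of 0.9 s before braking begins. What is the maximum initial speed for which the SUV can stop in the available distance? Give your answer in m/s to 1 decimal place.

Stopping distance: v·t_r + v²/(2a) = 97 with t_r = 0.9 s and a = 4.800 m/s².
So v² + 8.640 v − 931.20 = 0.
Positive root: v = −a·t_r + √((a·t_r)² + 2a·d) = −4.320 + √(18.662 + 931.20) = 26.4998 m/s.

Maximum speed ≈ 26.5 m/s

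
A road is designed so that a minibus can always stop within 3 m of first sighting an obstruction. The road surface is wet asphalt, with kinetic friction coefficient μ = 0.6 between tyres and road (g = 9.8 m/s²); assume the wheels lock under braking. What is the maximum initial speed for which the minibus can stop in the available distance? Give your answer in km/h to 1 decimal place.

a = μg = 0.6 × 9.8 = 5.880 m/s².
v²/(2a) = d ⇒ v = √(2 × 5.880 × 3) = √35.28 = 5.9397 m/s.
5.9397 m/s × 3.6 = 21.383 km/h.

Maximum speed ≈ 21.4 km/h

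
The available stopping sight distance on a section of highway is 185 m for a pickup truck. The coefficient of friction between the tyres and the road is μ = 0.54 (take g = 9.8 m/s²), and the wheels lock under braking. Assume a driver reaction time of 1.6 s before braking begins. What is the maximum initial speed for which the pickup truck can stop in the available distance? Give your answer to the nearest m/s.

Maximum speed ≈ 37 m/s

a = μg = 0.54 × 9.8 = 5.292 m/s².
Stopping distance: v·t_r + v²/(2a) = 185 with t_r = 1.6 s and a = 5.292 m/s².
So v² + 16.934 v − 1958.04 = 0.
Positive root: v = −a·t_r + √((a·t_r)² + 2a·d) = −8.467 + √(71.690 + 1958.04) = 36.5855 m/s.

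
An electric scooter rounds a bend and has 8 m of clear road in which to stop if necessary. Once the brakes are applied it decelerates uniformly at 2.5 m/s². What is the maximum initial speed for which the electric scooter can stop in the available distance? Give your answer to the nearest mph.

Maximum speed ≈ 14 mph

v²/(2a) = d ⇒ v = √(2 × 2.500 × 8) = √40.00 = 6.3246 m/s.
6.3246 m/s ÷ 0.44704 = 14.148 mph.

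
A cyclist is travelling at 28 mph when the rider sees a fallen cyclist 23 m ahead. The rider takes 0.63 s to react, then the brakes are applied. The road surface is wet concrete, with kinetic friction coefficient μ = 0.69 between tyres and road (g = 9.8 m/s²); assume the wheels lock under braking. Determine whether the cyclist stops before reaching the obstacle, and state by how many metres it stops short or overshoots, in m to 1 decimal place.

28 mph × 0.44704 = 12.5171 m/s.
a = μg = 0.69 × 9.8 = 6.762 m/s².
Reaction distance = 12.5171 × 0.63 = 7.886 m.
Braking distance = v²/(2a) = 156.678 / 13.524 = 11.585 m.
Total stopping distance = 7.886 + 11.585 = 19.471 m, vs 23 m available — it stops with 23 − 19.471 = 3.529 m to spare.

Yes — it stops 3.5 m short of the obstacle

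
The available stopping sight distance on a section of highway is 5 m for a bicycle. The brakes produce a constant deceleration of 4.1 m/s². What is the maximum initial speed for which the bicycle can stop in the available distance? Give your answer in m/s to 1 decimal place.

Maximum speed ≈ 6.4 m/s

v²/(2a) = d ⇒ v = √(2 × 4.100 × 5) = √41.00 = 6.4031 m/s.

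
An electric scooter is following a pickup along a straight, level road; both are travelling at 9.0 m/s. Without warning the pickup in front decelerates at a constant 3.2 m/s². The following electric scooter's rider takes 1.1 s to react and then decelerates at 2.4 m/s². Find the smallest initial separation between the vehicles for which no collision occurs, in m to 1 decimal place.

Minimum gap ≈ 14.1 m

Leader travels v²/(2a_L) = 81.000 / 6.400 = 12.656 m before stopping.
Follower covers v·t_r = 9.0000 × 1.1 = 9.900 m while reacting, then v²/(2a_F) = 81.000 / 4.800 = 16.875 m while braking, for a total of 9.900 + 16.875 = 26.775 m.
Since a_F ≤ a_L and the follower starts braking later, the follower is never slower than the leader, so the closest approach is when both have stopped.
Minimum gap = 26.775 − 12.656 = 14.119 m.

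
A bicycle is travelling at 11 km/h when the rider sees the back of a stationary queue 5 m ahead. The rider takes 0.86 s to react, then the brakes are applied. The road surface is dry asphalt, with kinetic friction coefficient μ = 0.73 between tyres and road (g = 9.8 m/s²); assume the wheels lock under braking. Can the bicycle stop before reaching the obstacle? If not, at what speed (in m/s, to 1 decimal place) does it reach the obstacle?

Yes — it stops about 1.7 m short of the obstacle, so it never reaches it

11 km/h ÷ 3.6 = 3.0556 m/s.
a = μg = 0.73 × 9.8 = 7.154 m/s².
Reaction distance = 3.0556 × 0.86 = 2.628 m.
Braking distance = v²/(2a) = 9.337 / 14.308 = 0.653 m.
Total stopping distance = 2.628 + 0.653 = 3.281 m, vs 5 m available — it stops with 5 − 3.281 = 1.719 m to spare.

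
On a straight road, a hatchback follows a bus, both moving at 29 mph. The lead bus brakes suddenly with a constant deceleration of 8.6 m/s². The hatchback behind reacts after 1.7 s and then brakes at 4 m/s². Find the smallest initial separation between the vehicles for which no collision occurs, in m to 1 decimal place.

Minimum gap ≈ 33.3 m

29 mph × 0.44704 = 12.9642 m/s.
Leader travels v²/(2a_L) = 168.070 / 17.200 = 9.772 m before stopping.
Follower covers v·t_r = 12.9642 × 1.7 = 22.039 m while reacting, then v²/(2a_F) = 168.070 / 8.000 = 21.009 m while braking, for a total of 22.039 + 21.009 = 43.048 m.
Since a_F ≤ a_L and the follower starts braking later, the follower is never slower than the leader, so the closest approach is when both have stopped.
Minimum gap = 43.048 − 9.772 = 33.276 m.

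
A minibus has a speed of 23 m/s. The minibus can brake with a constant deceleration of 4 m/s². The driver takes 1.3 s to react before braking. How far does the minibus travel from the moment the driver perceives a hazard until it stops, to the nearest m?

Total stopping distance ≈ 96 m

Reaction distance = v·t_r = 23.0000 × 1.3 = 29.900 m.
Braking distance = v²/(2a) = 23.0000² / (2 × 4.000) = 529.000 / 8.000 = 66.125 m.
Total = 29.900 + 66.125 = 96.025 m.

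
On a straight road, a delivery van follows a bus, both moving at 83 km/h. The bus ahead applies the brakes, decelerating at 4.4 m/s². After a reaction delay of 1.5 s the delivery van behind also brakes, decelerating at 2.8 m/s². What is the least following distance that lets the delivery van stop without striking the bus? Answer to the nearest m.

Minimum gap ≈ 69 m

83 km/h ÷ 3.6 = 23.0556 m/s.
Leader travels v²/(2a_L) = 531.561 / 8.800 = 60.405 m before stopping.
Follower covers v·t_r = 23.0556 × 1.5 = 34.583 m while reacting, then v²/(2a_F) = 531.561 / 5.600 = 94.922 m while braking, for a total of 34.583 + 94.922 = 129.505 m.
Since a_F ≤ a_L and the follower starts braking later, the follower is never slower than the leader, so the closest approach is when both have stopped.
Minimum gap = 129.505 − 60.405 = 69.100 m.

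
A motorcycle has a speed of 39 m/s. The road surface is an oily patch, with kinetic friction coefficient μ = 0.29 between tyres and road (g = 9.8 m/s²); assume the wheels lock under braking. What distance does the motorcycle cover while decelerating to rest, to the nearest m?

Braking distance ≈ 268 m

a = μg = 0.29 × 9.8 = 2.842 m/s².
Braking distance = v²/(2a) = 39.0000² / (2 × 2.842) = 1521.000 / 5.684 = 267.593 m.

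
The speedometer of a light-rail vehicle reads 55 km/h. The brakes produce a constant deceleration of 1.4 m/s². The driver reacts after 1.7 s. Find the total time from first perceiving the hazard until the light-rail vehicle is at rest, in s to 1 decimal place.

Total time ≈ 12.6 s

55 km/h ÷ 3.6 = 15.2778 m/s.
Braking time = v/a = 15.2778 / 1.400 = 10.913 s.
Total = 1.7 + 10.913 = 12.613 s.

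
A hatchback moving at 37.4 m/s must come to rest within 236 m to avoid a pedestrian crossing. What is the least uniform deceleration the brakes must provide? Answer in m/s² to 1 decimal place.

Required deceleration ≈ 3.0 m/s²

v² = 2a·d ⇒ a = v²/(2d) = 37.4000² / (2 × 236.000) = 1398.760 / 472.000 = 2.9635 m/s².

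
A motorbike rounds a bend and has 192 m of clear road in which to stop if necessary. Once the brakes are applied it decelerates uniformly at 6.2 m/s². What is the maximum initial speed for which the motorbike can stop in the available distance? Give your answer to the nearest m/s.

v²/(2a) = d ⇒ v = √(2 × 6.200 × 192) = √2380.80 = 48.7934 m/s.

Maximum speed ≈ 49 m/s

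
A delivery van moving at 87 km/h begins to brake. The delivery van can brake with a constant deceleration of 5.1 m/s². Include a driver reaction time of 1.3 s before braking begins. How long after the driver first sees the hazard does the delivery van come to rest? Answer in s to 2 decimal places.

Total time ≈ 6.04 s

87 km/h ÷ 3.6 = 24.1667 m/s.
Braking time = v/a = 24.1667 / 5.100 = 4.739 s.
Total = 1.3 + 4.739 = 6.039 s.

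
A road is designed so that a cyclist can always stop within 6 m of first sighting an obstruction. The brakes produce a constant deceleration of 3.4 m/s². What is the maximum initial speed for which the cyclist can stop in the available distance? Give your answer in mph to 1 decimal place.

Maximum speed ≈ 14.3 mph

v²/(2a) = d ⇒ v = √(2 × 3.400 × 6) = √40.80 = 6.3875 m/s.
6.3875 m/s ÷ 0.44704 = 14.288 mph.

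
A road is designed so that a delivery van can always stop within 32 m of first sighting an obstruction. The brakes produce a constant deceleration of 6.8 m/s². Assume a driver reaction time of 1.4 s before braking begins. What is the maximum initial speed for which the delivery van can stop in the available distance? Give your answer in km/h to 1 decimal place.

Stopping distance: v·t_r + v²/(2a) = 32 with t_r = 1.4 s and a = 6.800 m/s².
So v² + 19.040 v − 435.20 = 0.
Positive root: v = −a·t_r + √((a·t_r)² + 2a·d) = −9.520 + √(90.630 + 435.20) = 13.4110 m/s.
13.4110 m/s × 3.6 = 48.280 km/h.

Maximum speed ≈ 48.3 km/h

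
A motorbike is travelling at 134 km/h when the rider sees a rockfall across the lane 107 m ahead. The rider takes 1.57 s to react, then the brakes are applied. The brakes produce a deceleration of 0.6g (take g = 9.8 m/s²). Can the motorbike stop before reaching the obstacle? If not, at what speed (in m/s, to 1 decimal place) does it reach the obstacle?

No — it strikes the obstacle at 28.5 m/s

134 km/h ÷ 3.6 = 37.2222 m/s.
a = 0.6 × 9.8 = 5.880 m/s².
Reaction distance = 37.2222 × 1.57 = 58.439 m.
Braking distance needed to stop: v²/(2a) = 1385.492 / 11.760 = 117.814 m, so total needed = 58.439 + 117.814 = 176.253 m > 107 m — it cannot stop.
Distance remaining when braking begins: 107 − 58.439 = 48.561 m.
v² = v₀² − 2a·d = 1385.492 − 2 × 5.880 × 48.561 = 814.415 m²/s².
v = √814.415 = 28.538 m/s.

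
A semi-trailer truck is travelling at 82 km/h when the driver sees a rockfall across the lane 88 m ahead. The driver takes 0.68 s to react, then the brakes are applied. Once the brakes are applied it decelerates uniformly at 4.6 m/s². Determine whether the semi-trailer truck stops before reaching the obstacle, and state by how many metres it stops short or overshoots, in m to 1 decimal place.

82 km/h ÷ 3.6 = 22.7778 m/s.
Reaction distance = 22.7778 × 0.68 = 15.489 m.
Braking distance = v²/(2a) = 518.828 / 9.200 = 56.394 m.
Total stopping distance = 15.489 + 56.394 = 71.883 m, vs 88 m available — it stops with 88 − 71.883 = 16.117 m to spare.

Yes — it stops 16.1 m short of the obstacle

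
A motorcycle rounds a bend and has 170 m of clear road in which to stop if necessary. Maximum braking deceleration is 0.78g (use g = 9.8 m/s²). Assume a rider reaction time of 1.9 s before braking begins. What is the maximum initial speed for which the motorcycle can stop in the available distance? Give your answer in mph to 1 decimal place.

Maximum speed ≈ 86.1 mph

a = 0.78 × 9.8 = 7.644 m/s².
Stopping distance: v·t_r + v²/(2a) = 170 with t_r = 1.9 s and a = 7.644 m/s².
So v² + 29.047 v − 2598.96 = 0.
Positive root: v = −a·t_r + √((a·t_r)² + 2a·d) = −14.524 + √(210.947 + 2598.96) = 38.4846 m/s.
38.4846 m/s ÷ 0.44704 = 86.088 mph.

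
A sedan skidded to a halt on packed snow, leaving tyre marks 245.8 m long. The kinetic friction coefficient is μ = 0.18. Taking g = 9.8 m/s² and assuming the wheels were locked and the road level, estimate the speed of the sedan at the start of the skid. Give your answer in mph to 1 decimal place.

Initial speed ≈ 65.9 mph

Deceleration a = μg = 0.18 × 9.8 = 1.764 m/s².
v = √(2a·d) = √(2 × 1.764 × 245.8) = √867.182 = 29.4480 m/s.
= 29.4480 ÷ 0.44704 = 65.873 mph.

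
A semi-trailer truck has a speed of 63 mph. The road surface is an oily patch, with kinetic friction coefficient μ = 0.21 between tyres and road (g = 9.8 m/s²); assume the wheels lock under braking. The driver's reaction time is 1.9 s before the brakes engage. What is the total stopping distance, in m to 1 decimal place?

Total stopping distance ≈ 246.2 m

63 mph × 0.44704 = 28.1635 m/s.
a = μg = 0.21 × 9.8 = 2.058 m/s².
Reaction distance = v·t_r = 28.1635 × 1.9 = 53.511 m.
Braking distance = v²/(2a) = 28.1635² / (2 × 2.058) = 793.183 / 4.116 = 192.707 m.
Total = 53.511 + 192.707 = 246.218 m.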